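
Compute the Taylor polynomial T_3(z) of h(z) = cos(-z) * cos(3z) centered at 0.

Expand each factor separately, then convolve coefficients.
[z^0] = 1;  [z^1] = 0;  [z^2] = -5;  [z^3] = 0.

1 - 5*z^2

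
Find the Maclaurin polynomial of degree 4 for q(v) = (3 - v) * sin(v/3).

v^4/162 - v^3/54 - v^2/3 + v

Multiply each power in the prefactor through the base expansion.
q(0) = 0
q′(0) = 1
q′′(0) = -2/3
q′′′(0) = -1/9
q^(4)(0) = 4/27
The Taylor polynomial is Σ q^(k)(0)/k! · v^k.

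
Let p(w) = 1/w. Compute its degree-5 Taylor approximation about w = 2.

p(2) = 1/2
p′(2) = -1/4
p′′(2) = 1/4
p′′′(2) = -3/8
p^(4)(2) = 3/4
p^(5)(2) = -15/8

-(w - 2)^5/64 + (w - 2)^4/32 - (w - 2)^3/16 + (w - 2)^2/8 - (w - 2)/4 + 1/2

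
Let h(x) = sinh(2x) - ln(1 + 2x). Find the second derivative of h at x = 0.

4

Combine the two series term by term.
From the series, [x^2] h = 2; multiply by 2! = 2 to get 4.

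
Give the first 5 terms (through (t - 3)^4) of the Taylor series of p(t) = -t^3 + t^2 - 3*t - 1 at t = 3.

-(t - 3)^3 - 8*(t - 3)^2 - 24*(t - 3) - 28

Apply the Taylor formula c_k = f^(k)(a)/k!.
p(3) = -28
p′(3) = -24
p′′(3) = -16
p′′′(3) = -6
p^(4)(3) = 0
The Taylor polynomial is Σ p^(k)(3)/k! · (t - 3)^k.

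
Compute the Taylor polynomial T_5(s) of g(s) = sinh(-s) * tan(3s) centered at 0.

-19*s^4/2 - 3*s^2

Take the Cauchy product of the two expansions.
[s^0] = 0;  [s^1] = 0;  [s^2] = -3;  [s^3] = 0;  [s^4] = -19/2;  [s^5] = 0.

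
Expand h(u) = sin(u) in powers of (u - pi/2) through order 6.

[(u - pi/2)^0] = 1;  [(u - pi/2)^1] = 0;  [(u - pi/2)^2] = -1/2;  [(u - pi/2)^3] = 0;  [(u - pi/2)^4] = 1/24;  [(u - pi/2)^5] = 0;  [(u - pi/2)^6] = -1/720.

-(u - pi/2)^6/720 + (u - pi/2)^4/24 - (u - pi/2)^2/2 + 1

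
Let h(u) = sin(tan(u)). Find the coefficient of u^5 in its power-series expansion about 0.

Plug the Maclaurin series of the inner function into that of the outer and collect terms.
h(0) = 0
h′(0) = 1
h′′(0) = 0
h′′′(0) = 1
h^(4)(0) = 0
h^(5)(0) = -3
Dividing each by k! gives the coefficients c_0, ..., c_5.

-1/40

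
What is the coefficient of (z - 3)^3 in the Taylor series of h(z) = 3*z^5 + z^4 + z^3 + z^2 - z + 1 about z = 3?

283

[(z - 3)^0] = 844;  [(z - 3)^1] = 1355;  [(z - 3)^2] = 874;  [(z - 3)^3] = 283.
So c_3 = h′′′(3)/3! = 283.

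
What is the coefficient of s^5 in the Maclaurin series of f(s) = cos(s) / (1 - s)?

Use 1/(1 - r) = Σ r^k on the denominator, then take the Cauchy product.
[s^0] = 1;  [s^1] = 1;  [s^2] = 1/2;  [s^3] = 1/2;  [s^4] = 13/24;  [s^5] = 13/24.

13/24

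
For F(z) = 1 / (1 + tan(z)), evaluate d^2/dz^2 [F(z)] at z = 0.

Use the geometric series for the reciprocal, then substitute.
The coefficient of z^2 in the expansion is 1, so F′′(0) = 2! * (1) = 2.

2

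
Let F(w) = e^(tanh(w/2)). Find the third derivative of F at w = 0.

Compose series: expand the inner function first, then feed it into the outer expansion.
From the series, [w^3] F = -1/48; multiply by 3! = 6 to get -1/8.

-1/8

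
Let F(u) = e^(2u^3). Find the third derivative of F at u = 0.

12

The coefficient of u^3 in the expansion is 2, so F′′′(0) = 3! * (2) = 12.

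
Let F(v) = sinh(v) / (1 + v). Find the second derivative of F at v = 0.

-2

Write out both Maclaurin series and multiply, keeping only the needed powers.
The coefficient of v^2 in the expansion is -1, so F′′(0) = 2! * (-1) = -2.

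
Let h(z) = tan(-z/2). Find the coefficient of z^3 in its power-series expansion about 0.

-1/24

h(0) = 0
h′(0) = -1/2
h′′(0) = 0
h′′′(0) = -1/4
So c_3 = h′′′(0)/3! = -1/24.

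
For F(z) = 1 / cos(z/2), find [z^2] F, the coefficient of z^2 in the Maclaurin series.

Invert the denominator's series and multiply.
F(0) = 1
F′(0) = 0
F′′(0) = 1/4
So c_2 = F′′(0)/2! = 1/8.

1/8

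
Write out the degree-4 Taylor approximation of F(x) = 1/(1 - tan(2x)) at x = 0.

80*x^4/3 + 32*x^3/3 + 4*x^2 + 2*x + 1

Compose series: expand the inner function first, then feed it into the outer expansion.
F(0) = 1
F′(0) = 2
F′′(0) = 8
F′′′(0) = 64
F^(4)(0) = 640
Then c_k = F^(k)(0)/k! gives each Taylor coefficient.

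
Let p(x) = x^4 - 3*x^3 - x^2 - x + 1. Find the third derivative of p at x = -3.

Differentiate repeatedly and evaluate at the center.
From the series, [(x + 3)^3] p = -15; multiply by 3! = 6 to get -90.

-90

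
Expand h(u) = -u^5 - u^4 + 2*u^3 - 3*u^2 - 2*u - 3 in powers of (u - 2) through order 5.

-(u - 2)^5 - 11*(u - 2)^4 - 46*(u - 2)^3 - 95*(u - 2)^2 - 102*(u - 2) - 51

[(u - 2)^0] = -51;  [(u - 2)^1] = -102;  [(u - 2)^2] = -95;  [(u - 2)^3] = -46;  [(u - 2)^4] = -11;  [(u - 2)^5] = -1.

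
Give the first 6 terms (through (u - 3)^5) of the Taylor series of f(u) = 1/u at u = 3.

-(u - 3)^5/729 + (u - 3)^4/243 - (u - 3)^3/81 + (u - 3)^2/27 - (u - 3)/9 + 1/3

Differentiate repeatedly and evaluate at the center.
f(3) = 1/3
f′(3) = -1/9
f′′(3) = 2/27
f′′′(3) = -2/27
f^(4)(3) = 8/81
f^(5)(3) = -40/243
Then c_k = f^(k)(3)/k! gives each Taylor coefficient.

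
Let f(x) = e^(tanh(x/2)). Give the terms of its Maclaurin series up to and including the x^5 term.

-x^5/1280 - 7*x^4/384 - x^3/48 + x^2/8 + x/2 + 1

Let u equal the inner series; expand the outer function in u and truncate.
f(0) = 1
f′(0) = 1/2
f′′(0) = 1/4
f′′′(0) = -1/8
f^(4)(0) = -7/16
f^(5)(0) = -3/32
Then c_k = f^(k)(0)/k! gives each Taylor coefficient.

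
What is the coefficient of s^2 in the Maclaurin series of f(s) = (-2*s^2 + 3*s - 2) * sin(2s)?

Shift and add copies of the series according to the polynomial's terms.
f(0) = 0
f′(0) = -4
f′′(0) = 12
The Taylor polynomial is Σ f^(k)(0)/k! · s^k.

6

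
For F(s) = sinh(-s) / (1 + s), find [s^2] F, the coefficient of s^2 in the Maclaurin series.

1

Multiply the two series term by term and collect like powers.
F(0) = 0
F′(0) = -1
F′′(0) = 2
So c_2 = F′′(0)/2! = 1.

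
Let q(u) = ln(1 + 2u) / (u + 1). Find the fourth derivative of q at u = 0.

-256

Multiply the numerator's expansion by the denominator's geometric series.
The coefficient of u^4 in the expansion is -32/3, so q^(4)(0) = 4! * (-32/3) = -256.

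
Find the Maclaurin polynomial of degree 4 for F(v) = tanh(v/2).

-v^3/24 + v/2

Use the known series and substitute for the argument.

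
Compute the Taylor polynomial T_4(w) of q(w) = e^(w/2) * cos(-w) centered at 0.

Take the Cauchy product of the two expansions.
[w^0] = 1;  [w^1] = 1/2;  [w^2] = -3/8;  [w^3] = -11/48;  [w^4] = -7/384.

-7*w^4/384 - 11*w^3/48 - 3*w^2/8 + w/2 + 1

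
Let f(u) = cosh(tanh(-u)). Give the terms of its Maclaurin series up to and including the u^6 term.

Plug the Maclaurin series of the inner function into that of the outer and collect terms.
f(0) = 1
f′(0) = 0
f′′(0) = 1
f′′′(0) = 0
f^(4)(0) = -7
f^(5)(0) = 0
f^(6)(0) = 97
Dividing each by k! gives the coefficients c_0, ..., c_6.

97*u^6/720 - 7*u^4/24 + u^2/2 + 1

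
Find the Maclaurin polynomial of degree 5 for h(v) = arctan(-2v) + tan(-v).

Combine the two series term by term.

-98*v^5/15 + 7*v^3/3 - 3*v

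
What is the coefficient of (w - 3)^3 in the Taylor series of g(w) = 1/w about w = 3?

-1/81

g(3) = 1/3
g′(3) = -1/9
g′′(3) = 2/27
g′′′(3) = -2/27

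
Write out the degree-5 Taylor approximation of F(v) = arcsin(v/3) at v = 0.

F(0) = 0
F′(0) = 1/3
F′′(0) = 0
F′′′(0) = 1/27
F^(4)(0) = 0
F^(5)(0) = 1/27

v^5/3240 + v^3/162 + v/3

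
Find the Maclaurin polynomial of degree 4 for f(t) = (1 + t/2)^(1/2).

-5*t^4/2048 + t^3/128 - t^2/32 + t/4 + 1

Use the known series and substitute for the argument.
[t^0] = 1;  [t^1] = 1/4;  [t^2] = -1/32;  [t^3] = 1/128;  [t^4] = -5/2048.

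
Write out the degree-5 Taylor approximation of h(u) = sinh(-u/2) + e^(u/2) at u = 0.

Combine the two series term by term.
h(0) = 1
h′(0) = 0
h′′(0) = 1/4
h′′′(0) = 0
h^(4)(0) = 1/16
h^(5)(0) = 0
Then c_k = h^(k)(0)/k! gives each Taylor coefficient.

u^4/384 + u^2/8 + 1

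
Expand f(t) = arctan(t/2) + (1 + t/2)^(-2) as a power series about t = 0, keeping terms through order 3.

-13*t^3/24 + 3*t^2/4 - t/2 + 1

Combine the two series term by term.
f(0) = 1
f′(0) = -1/2
f′′(0) = 3/2
f′′′(0) = -13/4
Dividing each by k! gives the coefficients c_0, ..., c_3.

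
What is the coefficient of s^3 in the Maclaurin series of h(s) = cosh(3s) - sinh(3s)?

-9/2

Combine the two series term by term.
h(0) = 1
h′(0) = -3
h′′(0) = 9
h′′′(0) = -27
The Taylor polynomial is Σ h^(k)(0)/k! · s^k.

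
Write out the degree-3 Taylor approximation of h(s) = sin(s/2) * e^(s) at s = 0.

11*s^3/48 + s^2/2 + s/2

Multiply the two series term by term and collect like powers.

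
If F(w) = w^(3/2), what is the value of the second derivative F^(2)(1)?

3/4

The coefficient of (w - 1)^2 in the expansion is 3/8, so F′′(1) = 2! * (3/8) = 3/4.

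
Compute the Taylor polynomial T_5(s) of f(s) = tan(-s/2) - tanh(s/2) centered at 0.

-s^5/120 - s

Expand each term separately and add.
[s^0] = 0;  [s^1] = -1;  [s^2] = 0;  [s^3] = 0;  [s^4] = 0;  [s^5] = -1/120.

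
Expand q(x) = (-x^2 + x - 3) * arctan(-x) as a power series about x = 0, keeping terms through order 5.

4*x^5/15 + x^4/3 - x^2 + 3*x

Distribute the polynomial across the series and collect like powers.
q(0) = 0
q′(0) = 3
q′′(0) = -2
q′′′(0) = 0
q^(4)(0) = 8
q^(5)(0) = 32
Dividing each by k! gives the coefficients c_0, ..., c_5.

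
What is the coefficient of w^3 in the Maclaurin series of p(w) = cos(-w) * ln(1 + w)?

Write out both Maclaurin series and multiply, keeping only the needed powers.
[w^0] = 0;  [w^1] = 1;  [w^2] = -1/2;  [w^3] = -1/6.
So c_3 = p′′′(0)/3! = -1/6.

-1/6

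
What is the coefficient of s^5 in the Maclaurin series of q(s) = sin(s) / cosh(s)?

3/10

Write the quotient as an unknown series and match coefficients against numerator = denominator · series.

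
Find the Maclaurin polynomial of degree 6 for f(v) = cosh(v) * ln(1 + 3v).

Write out both Maclaurin series and multiply, keeping only the needed powers.

-2109*v^6/16 + 2129*v^5/40 - 45*v^4/2 + 21*v^3/2 - 9*v^2/2 + 3*v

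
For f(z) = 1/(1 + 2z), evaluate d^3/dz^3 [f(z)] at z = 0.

-48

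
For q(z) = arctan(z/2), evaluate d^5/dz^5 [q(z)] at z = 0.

The coefficient of z^5 in the expansion is 1/160, so q^(5)(0) = 5! * (1/160) = 3/4.

3/4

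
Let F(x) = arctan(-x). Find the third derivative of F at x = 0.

2

The coefficient of x^3 in the expansion is 1/3, so F′′′(0) = 3! * (1/3) = 2.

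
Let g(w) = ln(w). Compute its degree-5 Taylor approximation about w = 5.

(w - 5)^5/15625 - (w - 5)^4/2500 + (w - 5)^3/375 - (w - 5)^2/50 + (w - 5)/5 + ln(5)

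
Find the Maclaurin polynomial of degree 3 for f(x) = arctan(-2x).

8*x^3/3 - 2*x

Differentiate repeatedly and evaluate at the center.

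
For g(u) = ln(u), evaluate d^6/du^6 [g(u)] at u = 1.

The coefficient of (u - 1)^6 in the expansion is -1/6, so g^(6)(1) = 6! * (-1/6) = -120.

-120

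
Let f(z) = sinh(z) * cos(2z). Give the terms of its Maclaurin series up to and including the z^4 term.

Expand each factor separately, then convolve coefficients.
f(0) = 0
f′(0) = 1
f′′(0) = 0
f′′′(0) = -11
f^(4)(0) = 0

-11*z^3/6 + z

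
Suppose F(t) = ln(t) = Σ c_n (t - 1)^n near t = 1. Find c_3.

1/3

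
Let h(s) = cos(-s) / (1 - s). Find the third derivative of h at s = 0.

Multiply the two series term by term and collect like powers.
From the series, [s^3] h = 1/2; multiply by 3! = 6 to get 3.

3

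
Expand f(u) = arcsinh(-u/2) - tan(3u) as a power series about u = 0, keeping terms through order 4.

-431*u^3/48 - 7*u/2

Combine the two series term by term.
f(0) = 0
f′(0) = -7/2
f′′(0) = 0
f′′′(0) = -431/8
f^(4)(0) = 0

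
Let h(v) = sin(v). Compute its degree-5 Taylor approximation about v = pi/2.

(v - pi/2)^4/24 - (v - pi/2)^2/2 + 1

Differentiate repeatedly and evaluate at the center.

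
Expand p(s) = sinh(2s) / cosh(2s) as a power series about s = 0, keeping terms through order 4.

Divide the numerator series by the denominator series (power-series long division).
p(0) = 0
p′(0) = 2
p′′(0) = 0
p′′′(0) = -16
p^(4)(0) = 0
The Taylor polynomial is Σ p^(k)(0)/k! · s^k.

-8*s^3/3 + 2*s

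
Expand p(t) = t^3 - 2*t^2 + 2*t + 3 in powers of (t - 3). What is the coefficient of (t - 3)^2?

7

p(3) = 18
p′(3) = 17
p′′(3) = 14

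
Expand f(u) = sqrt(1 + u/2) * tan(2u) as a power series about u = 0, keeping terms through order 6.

22307*u^6/20480 + 64181*u^5/15360 + 131*u^4/192 + 125*u^3/48 + u^2/2 + 2*u

Expand each factor separately, then convolve coefficients.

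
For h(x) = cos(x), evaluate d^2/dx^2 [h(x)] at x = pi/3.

-1/2

Differentiate repeatedly and evaluate at the center.
From the series, [(x - pi/3)^2] h = -1/4; multiply by 2! = 2 to get -1/2.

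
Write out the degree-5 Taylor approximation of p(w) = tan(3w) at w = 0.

Use the known series and substitute for the argument.

162*w^5/5 + 9*w^3 + 3*w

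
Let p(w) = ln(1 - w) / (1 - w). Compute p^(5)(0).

-274

Use 1/(1 - r) = Σ r^k on the denominator, then take the Cauchy product.
The coefficient of w^5 in the expansion is -137/60, so p^(5)(0) = 5! * (-137/60) = -274.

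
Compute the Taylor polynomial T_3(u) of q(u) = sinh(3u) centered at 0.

[u^0] = 0;  [u^1] = 3;  [u^2] = 0;  [u^3] = 9/2.

9*u^3/2 + 3*u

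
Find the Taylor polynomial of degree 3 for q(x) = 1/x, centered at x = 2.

-(x - 2)^3/16 + (x - 2)^2/8 - (x - 2)/4 + 1/2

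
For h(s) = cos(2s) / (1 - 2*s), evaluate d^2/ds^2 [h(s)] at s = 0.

4

Expand 1/(denominator) as a geometric series and multiply by the numerator's series.
From the series, [s^2] h = 2; multiply by 2! = 2 to get 4.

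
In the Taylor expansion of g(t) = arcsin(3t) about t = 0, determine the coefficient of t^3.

9/2

Compute the successive derivatives at the expansion point and divide by k!.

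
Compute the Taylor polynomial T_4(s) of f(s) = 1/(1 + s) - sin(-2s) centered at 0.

Expand each term separately and add.
[s^0] = 1;  [s^1] = 1;  [s^2] = 1;  [s^3] = -7/3;  [s^4] = 1.

s^4 - 7*s^3/3 + s^2 + s + 1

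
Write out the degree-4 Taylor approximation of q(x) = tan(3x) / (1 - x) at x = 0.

Write out both Maclaurin series and multiply, keeping only the needed powers.
q(0) = 0
q′(0) = 3
q′′(0) = 6
q′′′(0) = 72
q^(4)(0) = 288

12*x^4 + 12*x^3 + 3*x^2 + 3*x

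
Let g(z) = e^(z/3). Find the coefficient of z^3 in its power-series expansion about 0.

Apply the Taylor formula c_k = f^(k)(a)/k!.
g(0) = 1
g′(0) = 1/3
g′′(0) = 1/9
g′′′(0) = 1/27
Then c_k = g^(k)(0)/k! gives each Taylor coefficient.

1/162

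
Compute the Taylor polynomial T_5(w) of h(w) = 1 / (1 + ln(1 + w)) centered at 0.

Use the geometric series for the reciprocal, then substitute.
[w^0] = 1;  [w^1] = -1;  [w^2] = 3/2;  [w^3] = -7/3;  [w^4] = 11/3;  [w^5] = -347/60.

-347*w^5/60 + 11*w^4/3 - 7*w^3/3 + 3*w^2/2 - w + 1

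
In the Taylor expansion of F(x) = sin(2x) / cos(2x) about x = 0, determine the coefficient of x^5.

64/15

Divide the numerator series by the denominator series (power-series long division).
So c_5 = F^(5)(0)/5! = 64/15.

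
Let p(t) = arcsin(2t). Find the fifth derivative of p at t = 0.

The coefficient of t^5 in the expansion is 12/5, so p^(5)(0) = 5! * (12/5) = 288.

288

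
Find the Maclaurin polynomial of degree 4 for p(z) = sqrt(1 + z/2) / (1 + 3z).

Take the Cauchy product of the two expansions.
p(0) = 1
p′(0) = -11/4
p′′(0) = 263/16
p′′′(0) = -9465/64
p^(4)(0) = 454305/256

151435*z^4/2048 - 3155*z^3/128 + 263*z^2/32 - 11*z/4 + 1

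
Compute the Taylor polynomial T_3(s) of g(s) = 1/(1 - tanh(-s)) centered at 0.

-2*s^3/3 + s^2 - s + 1

Plug the Maclaurin series of the inner function into that of the outer and collect terms.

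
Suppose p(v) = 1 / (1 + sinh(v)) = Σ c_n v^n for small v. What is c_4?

Expand as Σ (-1)^k u^k with u equal to the inner function's series.
p(0) = 1
p′(0) = -1
p′′(0) = 2
p′′′(0) = -7
p^(4)(0) = 32

4/3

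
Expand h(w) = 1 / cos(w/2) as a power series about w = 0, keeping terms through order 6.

61*w^6/46080 + 5*w^4/384 + w^2/8 + 1

Invert the denominator's series and multiply.
h(0) = 1
h′(0) = 0
h′′(0) = 1/4
h′′′(0) = 0
h^(4)(0) = 5/16
h^(5)(0) = 0
h^(6)(0) = 61/64
Dividing each by k! gives the coefficients c_0, ..., c_6.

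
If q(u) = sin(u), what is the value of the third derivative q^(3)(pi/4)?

Use the known series and substitute for the argument.
From the series, [(u - pi/4)^3] q = -sqrt(2)/12; multiply by 3! = 6 to get -sqrt(2)/2.

-sqrt(2)/2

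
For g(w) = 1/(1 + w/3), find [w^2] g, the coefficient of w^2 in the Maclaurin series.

1/9

g(0) = 1
g′(0) = -1/3
g′′(0) = 2/9
Then c_k = g^(k)(0)/k! gives each Taylor coefficient.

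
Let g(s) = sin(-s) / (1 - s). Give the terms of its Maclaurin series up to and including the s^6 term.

-101*s^6/120 - 101*s^5/120 - 5*s^4/6 - 5*s^3/6 - s^2 - s

Multiply the numerator's expansion by the denominator's geometric series.
g(0) = 0
g′(0) = -1
g′′(0) = -2
g′′′(0) = -5
g^(4)(0) = -20
g^(5)(0) = -101
g^(6)(0) = -606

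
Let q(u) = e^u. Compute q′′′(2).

e^(2)

Apply the Taylor formula c_k = f^(k)(a)/k!.
The coefficient of (u - 2)^3 in the expansion is e^(2)/6, so q′′′(2) = 3! * (e^(2)/6) = e^(2).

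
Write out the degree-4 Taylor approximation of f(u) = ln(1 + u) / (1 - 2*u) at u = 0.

Multiply the numerator's expansion by the denominator's geometric series.
f(0) = 0
f′(0) = 1
f′′(0) = 3
f′′′(0) = 20
f^(4)(0) = 154
Then c_k = f^(k)(0)/k! gives each Taylor coefficient.

77*u^4/12 + 10*u^3/3 + 3*u^2/2 + u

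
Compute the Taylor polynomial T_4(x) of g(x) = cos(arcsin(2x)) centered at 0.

Let u equal the inner series; expand the outer function in u and truncate.
g(0) = 1
g′(0) = 0
g′′(0) = -4
g′′′(0) = 0
g^(4)(0) = -48
Then c_k = g^(k)(0)/k! gives each Taylor coefficient.

-2*x^4 - 2*x^2 + 1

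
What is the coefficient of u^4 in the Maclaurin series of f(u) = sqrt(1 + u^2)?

-1/8

Apply the Taylor formula c_k = f^(k)(a)/k!.
f(0) = 1
f′(0) = 0
f′′(0) = 1
f′′′(0) = 0
f^(4)(0) = -3
So c_4 = f^(4)(0)/4! = -1/8.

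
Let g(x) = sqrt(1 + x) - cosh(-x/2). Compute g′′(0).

Add the two expansions coefficient-wise.
The coefficient of x^2 in the expansion is -1/4, so g′′(0) = 2! * (-1/4) = -1/2.

-1/2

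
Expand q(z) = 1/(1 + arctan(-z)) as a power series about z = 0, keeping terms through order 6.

Plug the Maclaurin series of the inner function into that of the outer and collect terms.
[z^0] = 1;  [z^1] = 1;  [z^2] = 1;  [z^3] = 2/3;  [z^4] = 1/3;  [z^5] = 1/5;  [z^6] = 8/45.

8*z^6/45 + z^5/5 + z^4/3 + 2*z^3/3 + z^2 + z + 1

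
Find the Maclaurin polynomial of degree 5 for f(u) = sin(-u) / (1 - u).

-101*u^5/120 - 5*u^4/6 - 5*u^3/6 - u^2 - u

Expand each factor separately, then convolve coefficients.
[u^0] = 0;  [u^1] = -1;  [u^2] = -1;  [u^3] = -5/6;  [u^4] = -5/6;  [u^5] = -101/120.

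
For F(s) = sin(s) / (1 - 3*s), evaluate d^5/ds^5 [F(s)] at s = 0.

9541

Expand 1/(denominator) as a geometric series and multiply by the numerator's series.
The coefficient of s^5 in the expansion is 9541/120, so F^(5)(0) = 5! * (9541/120) = 9541.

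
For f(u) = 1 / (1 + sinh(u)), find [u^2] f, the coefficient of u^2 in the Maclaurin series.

Write 1/(1+u) = 1 - u + u^2 - u^3 + ... and substitute the series for u.
f(0) = 1
f′(0) = -1
f′′(0) = 2
So c_2 = f′′(0)/2! = 1.

1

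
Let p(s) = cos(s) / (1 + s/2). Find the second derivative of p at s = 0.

Multiply the two series term by term and collect like powers.
The coefficient of s^2 in the expansion is -1/4, so p′′(0) = 2! * (-1/4) = -1/2.

-1/2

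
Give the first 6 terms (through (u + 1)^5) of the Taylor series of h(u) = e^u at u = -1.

(u + 1)^5*e^(-1)/120 + (u + 1)^4*e^(-1)/24 + (u + 1)^3*e^(-1)/6 + (u + 1)^2*e^(-1)/2 + (u + 1)*e^(-1) + e^(-1)

h(-1) = e^(-1)
h′(-1) = e^(-1)
h′′(-1) = e^(-1)
h′′′(-1) = e^(-1)
h^(4)(-1) = e^(-1)
h^(5)(-1) = e^(-1)
The Taylor polynomial is Σ h^(k)(-1)/k! · (u + 1)^k.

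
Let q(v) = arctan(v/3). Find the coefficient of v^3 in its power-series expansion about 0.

-1/81

q(0) = 0
q′(0) = 1/3
q′′(0) = 0
q′′′(0) = -2/27
So c_3 = q′′′(0)/3! = -1/81.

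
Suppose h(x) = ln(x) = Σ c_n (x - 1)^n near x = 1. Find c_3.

1/3

Use the known series and substitute for the argument.
[(x - 1)^0] = 0;  [(x - 1)^1] = 1;  [(x - 1)^2] = -1/2;  [(x - 1)^3] = 1/3.
So c_3 = h′′′(1)/3! = 1/3.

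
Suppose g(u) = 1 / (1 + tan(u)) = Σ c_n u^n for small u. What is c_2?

Expand as Σ (-1)^k u^k with u equal to the inner function's series.
[u^0] = 1;  [u^1] = -1;  [u^2] = 1.

1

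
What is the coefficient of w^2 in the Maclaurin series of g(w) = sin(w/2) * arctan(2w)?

1

Write out both Maclaurin series and multiply, keeping only the needed powers.
[w^0] = 0;  [w^1] = 0;  [w^2] = 1.
So c_2 = g′′(0)/2! = 1.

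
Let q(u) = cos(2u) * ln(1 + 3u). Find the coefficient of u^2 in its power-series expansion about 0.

Expand each factor separately, then convolve coefficients.
q(0) = 0
q′(0) = 3
q′′(0) = -9

-9/2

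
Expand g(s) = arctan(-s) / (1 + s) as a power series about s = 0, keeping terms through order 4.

2*s^4/3 - 2*s^3/3 + s^2 - s

Expand each factor separately, then convolve coefficients.
g(0) = 0
g′(0) = -1
g′′(0) = 2
g′′′(0) = -4
g^(4)(0) = 16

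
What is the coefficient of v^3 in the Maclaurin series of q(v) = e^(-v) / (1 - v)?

1/3

Expand 1/(denominator) as a geometric series and multiply by the numerator's series.
q(0) = 1
q′(0) = 0
q′′(0) = 1
q′′′(0) = 2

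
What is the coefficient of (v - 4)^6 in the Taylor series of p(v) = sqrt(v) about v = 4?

Compute the successive derivatives at the expansion point and divide by k!.
[(v - 4)^0] = 2;  [(v - 4)^1] = 1/4;  [(v - 4)^2] = -1/64;  [(v - 4)^3] = 1/512;  [(v - 4)^4] = -5/16384;  [(v - 4)^5] = 7/131072;  [(v - 4)^6] = -21/2097152.
So c_6 = p^(6)(4)/6! = -21/2097152.

-21/2097152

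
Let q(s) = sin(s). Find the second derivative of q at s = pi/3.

Use the known series and substitute for the argument.
The coefficient of (s - pi/3)^2 in the expansion is -sqrt(3)/4, so q′′(pi/3) = 2! * (-sqrt(3)/4) = -sqrt(3)/2.

-sqrt(3)/2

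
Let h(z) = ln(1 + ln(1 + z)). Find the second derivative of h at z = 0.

-2

Substitute the inner expansion into the outer series and collect powers.
From the series, [z^2] h = -1; multiply by 2! = 2 to get -2.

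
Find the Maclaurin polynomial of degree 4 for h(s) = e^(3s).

Compute the successive derivatives at the expansion point and divide by k!.

27*s^4/8 + 9*s^3/2 + 9*s^2/2 + 3*s + 1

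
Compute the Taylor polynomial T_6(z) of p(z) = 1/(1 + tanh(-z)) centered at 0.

2*z^6/45 + 2*z^5/15 + z^4/3 + 2*z^3/3 + z^2 + z + 1

Plug the Maclaurin series of the inner function into that of the outer and collect terms.
p(0) = 1
p′(0) = 1
p′′(0) = 2
p′′′(0) = 4
p^(4)(0) = 8
p^(5)(0) = 16
p^(6)(0) = 32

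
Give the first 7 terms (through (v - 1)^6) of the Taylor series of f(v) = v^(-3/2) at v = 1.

3003*(v - 1)^6/1024 - 693*(v - 1)^5/256 + 315*(v - 1)^4/128 - 35*(v - 1)^3/16 + 15*(v - 1)^2/8 - 3*(v - 1)/2 + 1

f(1) = 1
f′(1) = -3/2
f′′(1) = 15/4
f′′′(1) = -105/8
f^(4)(1) = 945/16
f^(5)(1) = -10395/32
f^(6)(1) = 135135/64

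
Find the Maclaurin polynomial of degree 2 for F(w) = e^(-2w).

Use the known series and substitute for the argument.
F(0) = 1
F′(0) = -2
F′′(0) = 4

2*w^2 - 2*w + 1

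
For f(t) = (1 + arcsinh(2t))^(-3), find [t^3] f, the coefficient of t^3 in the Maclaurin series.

Compose series: expand the inner function first, then feed it into the outer expansion.
f(0) = 1
f′(0) = -6
f′′(0) = 48
f′′′(0) = -456
Then c_k = f^(k)(0)/k! gives each Taylor coefficient.

-76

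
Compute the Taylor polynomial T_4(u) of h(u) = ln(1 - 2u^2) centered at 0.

Compute the successive derivatives at the expansion point and divide by k!.
h(0) = 0
h′(0) = 0
h′′(0) = -4
h′′′(0) = 0
h^(4)(0) = -48

-2*u^4 - 2*u^2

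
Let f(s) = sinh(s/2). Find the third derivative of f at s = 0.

The coefficient of s^3 in the expansion is 1/48, so f′′′(0) = 3! * (1/48) = 1/8.

1/8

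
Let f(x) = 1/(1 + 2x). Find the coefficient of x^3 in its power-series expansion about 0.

-8

Use the known series and substitute for the argument.
f(0) = 1
f′(0) = -2
f′′(0) = 8
f′′′(0) = -48
Dividing each by k! gives the coefficients c_0, ..., c_3.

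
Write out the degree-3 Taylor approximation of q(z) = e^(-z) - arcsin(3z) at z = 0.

Combine the two series term by term.
[z^0] = 1;  [z^1] = -4;  [z^2] = 1/2;  [z^3] = -14/3.

-14*z^3/3 + z^2/2 - 4*z + 1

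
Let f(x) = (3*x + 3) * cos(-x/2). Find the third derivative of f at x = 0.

-9/4

Shift and add copies of the series according to the polynomial's terms.
From the series, [x^3] f = -3/8; multiply by 3! = 6 to get -9/4.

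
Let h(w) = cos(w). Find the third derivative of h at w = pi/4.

sqrt(2)/2

The coefficient of (w - pi/4)^3 in the expansion is sqrt(2)/12, so h′′′(pi/4) = 3! * (sqrt(2)/12) = sqrt(2)/2.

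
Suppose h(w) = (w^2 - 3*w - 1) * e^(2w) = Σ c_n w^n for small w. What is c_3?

-16/3

Distribute the polynomial across the series and collect like powers.
h(0) = -1
h′(0) = -5
h′′(0) = -14
h′′′(0) = -32
So c_3 = h′′′(0)/3! = -16/3.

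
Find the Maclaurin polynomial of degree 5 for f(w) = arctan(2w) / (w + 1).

Use 1/(1 - r) = Σ r^k on the denominator, then take the Cauchy product.
[w^0] = 0;  [w^1] = 2;  [w^2] = -2;  [w^3] = -2/3;  [w^4] = 2/3;  [w^5] = 86/15.

86*w^5/15 + 2*w^4/3 - 2*w^3/3 - 2*w^2 + 2*w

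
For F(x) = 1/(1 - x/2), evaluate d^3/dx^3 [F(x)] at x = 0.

From the series, [x^3] F = 1/8; multiply by 3! = 6 to get 3/4.

3/4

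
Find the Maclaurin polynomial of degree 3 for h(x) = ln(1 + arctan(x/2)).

Plug the Maclaurin series of the inner function into that of the outer and collect terms.
[x^0] = 0;  [x^1] = 1/2;  [x^2] = -1/8;  [x^3] = 0.

-x^2/8 + x/2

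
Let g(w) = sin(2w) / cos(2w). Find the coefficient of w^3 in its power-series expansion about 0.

8/3

Divide the numerator series by the denominator series (power-series long division).
g(0) = 0
g′(0) = 2
g′′(0) = 0
g′′′(0) = 16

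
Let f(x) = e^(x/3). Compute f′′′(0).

1/27

From the series, [x^3] f = 1/162; multiply by 3! = 6 to get 1/27.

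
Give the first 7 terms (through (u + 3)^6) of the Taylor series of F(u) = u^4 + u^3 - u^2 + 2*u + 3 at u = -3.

(u + 3)^4 - 11*(u + 3)^3 + 44*(u + 3)^2 - 73*(u + 3) + 42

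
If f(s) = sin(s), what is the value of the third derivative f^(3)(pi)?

1

From the series, [(s - pi)^3] f = 1/6; multiply by 3! = 6 to get 1.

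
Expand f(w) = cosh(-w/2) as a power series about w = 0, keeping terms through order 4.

w^4/384 + w^2/8 + 1

Compute the successive derivatives at the expansion point and divide by k!.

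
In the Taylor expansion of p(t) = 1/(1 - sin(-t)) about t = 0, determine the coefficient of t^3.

Plug the Maclaurin series of the inner function into that of the outer and collect terms.

-5/6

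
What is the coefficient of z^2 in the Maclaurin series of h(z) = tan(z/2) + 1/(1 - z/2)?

Expand each term separately and add.
[z^0] = 1;  [z^1] = 1;  [z^2] = 1/4.

1/4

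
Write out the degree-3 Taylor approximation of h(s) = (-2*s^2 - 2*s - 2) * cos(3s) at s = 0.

Distribute the polynomial across the series and collect like powers.

9*s^3 + 7*s^2 - 2*s - 2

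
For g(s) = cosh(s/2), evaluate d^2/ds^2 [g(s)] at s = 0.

From the series, [s^2] g = 1/8; multiply by 2! = 2 to get 1/4.

1/4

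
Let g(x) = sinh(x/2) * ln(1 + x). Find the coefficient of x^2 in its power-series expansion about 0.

Write out both Maclaurin series and multiply, keeping only the needed powers.
So c_2 = g′′(0)/2! = 1/2.

1/2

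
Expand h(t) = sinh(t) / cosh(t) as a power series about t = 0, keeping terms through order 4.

Invert the denominator's series and multiply.
[t^0] = 0;  [t^1] = 1;  [t^2] = 0;  [t^3] = -1/3;  [t^4] = 0.

-t^3/3 + t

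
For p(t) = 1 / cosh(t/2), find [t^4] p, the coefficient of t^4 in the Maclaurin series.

Invert the denominator's series and multiply.
p(0) = 1
p′(0) = 0
p′′(0) = -1/4
p′′′(0) = 0
p^(4)(0) = 5/16
So c_4 = p^(4)(0)/4! = 5/384.

5/384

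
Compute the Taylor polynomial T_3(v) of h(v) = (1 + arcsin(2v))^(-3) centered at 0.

-84*v^3 + 24*v^2 - 6*v + 1

Substitute the inner expansion into the outer series and collect powers.
h(0) = 1
h′(0) = -6
h′′(0) = 48
h′′′(0) = -504
Dividing each by k! gives the coefficients c_0, ..., c_3.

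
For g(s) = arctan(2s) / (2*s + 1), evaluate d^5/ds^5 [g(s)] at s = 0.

3328

Expand 1/(denominator) as a geometric series and multiply by the numerator's series.
The coefficient of s^5 in the expansion is 416/15, so g^(5)(0) = 5! * (416/15) = 3328.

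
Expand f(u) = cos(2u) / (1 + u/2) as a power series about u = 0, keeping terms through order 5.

Expand each factor separately, then convolve coefficients.
f(0) = 1
f′(0) = -1/2
f′′(0) = -7/2
f′′′(0) = 21/4
f^(4)(0) = 11/2
f^(5)(0) = -55/4
Dividing each by k! gives the coefficients c_0, ..., c_5.

-11*u^5/96 + 11*u^4/48 + 7*u^3/8 - 7*u^2/4 - u/2 + 1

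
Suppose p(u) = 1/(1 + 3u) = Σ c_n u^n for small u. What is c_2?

Use the known series and substitute for the argument.
[u^0] = 1;  [u^1] = -3;  [u^2] = 9.

9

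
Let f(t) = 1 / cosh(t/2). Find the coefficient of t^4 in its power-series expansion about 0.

5/384

Write the quotient as an unknown series and match coefficients against numerator = denominator · series.
f(0) = 1
f′(0) = 0
f′′(0) = -1/4
f′′′(0) = 0
f^(4)(0) = 5/16
Dividing each by k! gives the coefficients c_0, ..., c_4.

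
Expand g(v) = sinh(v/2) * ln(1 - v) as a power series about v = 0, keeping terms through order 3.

Multiply the two series term by term and collect like powers.

-v^3/4 - v^2/2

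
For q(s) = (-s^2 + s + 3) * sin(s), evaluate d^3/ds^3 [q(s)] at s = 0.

-9

Distribute the polynomial across the series and collect like powers.
The coefficient of s^3 in the expansion is -3/2, so q′′′(0) = 3! * (-3/2) = -9.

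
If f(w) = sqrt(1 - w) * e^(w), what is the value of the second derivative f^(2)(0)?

-1/4

Expand each factor separately, then convolve coefficients.
From the series, [w^2] f = -1/8; multiply by 2! = 2 to get -1/4.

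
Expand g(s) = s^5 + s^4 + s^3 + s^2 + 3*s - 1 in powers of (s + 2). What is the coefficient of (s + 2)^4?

-9

Compute the successive derivatives at the expansion point and divide by k!.
[(s + 2)^0] = -27;  [(s + 2)^1] = 59;  [(s + 2)^2] = -61;  [(s + 2)^3] = 33;  [(s + 2)^4] = -9.
So c_4 = g^(4)(-2)/4! = -9.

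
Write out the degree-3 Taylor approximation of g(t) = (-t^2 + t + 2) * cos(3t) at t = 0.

-9*t^3/2 - 10*t^2 + t + 2

Multiply each power in the prefactor through the base expansion.
g(0) = 2
g′(0) = 1
g′′(0) = -20
g′′′(0) = -27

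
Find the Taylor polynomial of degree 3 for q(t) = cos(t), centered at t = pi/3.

sqrt(3)*(t - pi/3)^3/12 - (t - pi/3)^2/4 - sqrt(3)*(t - pi/3)/2 + 1/2

Use the known series and substitute for the argument.
q(pi/3) = 1/2
q′(pi/3) = -sqrt(3)/2
q′′(pi/3) = -1/2
q′′′(pi/3) = sqrt(3)/2
Then c_k = q^(k)(pi/3)/k! gives each Taylor coefficient.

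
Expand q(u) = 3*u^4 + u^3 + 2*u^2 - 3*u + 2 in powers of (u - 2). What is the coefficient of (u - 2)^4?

3

Use the known series and substitute for the argument.
q(2) = 60
q′(2) = 113
q′′(2) = 160
q′′′(2) = 150
q^(4)(2) = 72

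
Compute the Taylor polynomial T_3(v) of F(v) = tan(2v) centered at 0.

[v^0] = 0;  [v^1] = 2;  [v^2] = 0;  [v^3] = 8/3.

8*v^3/3 + 2*v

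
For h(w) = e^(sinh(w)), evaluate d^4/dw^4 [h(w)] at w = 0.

Let u equal the inner series; expand the outer function in u and truncate.
From the series, [w^4] h = 5/24; multiply by 4! = 24 to get 5.

5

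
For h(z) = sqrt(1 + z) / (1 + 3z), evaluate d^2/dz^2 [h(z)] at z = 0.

59/4

Write out both Maclaurin series and multiply, keeping only the needed powers.
The coefficient of z^2 in the expansion is 59/8, so h′′(0) = 2! * (59/8) = 59/4.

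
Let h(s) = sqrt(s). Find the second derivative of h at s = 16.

-1/256

The coefficient of (s - 16)^2 in the expansion is -1/512, so h′′(16) = 2! * (-1/512) = -1/256.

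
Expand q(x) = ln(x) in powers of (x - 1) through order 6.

-(x - 1)^6/6 + (x - 1)^5/5 - (x - 1)^4/4 + (x - 1)^3/3 - (x - 1)^2/2 + (x - 1)

q(1) = 0
q′(1) = 1
q′′(1) = -1
q′′′(1) = 2
q^(4)(1) = -6
q^(5)(1) = 24
q^(6)(1) = -120
Then c_k = q^(k)(1)/k! gives each Taylor coefficient.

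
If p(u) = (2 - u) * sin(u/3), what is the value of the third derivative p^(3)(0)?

Shift and add copies of the series according to the polynomial's terms.
The coefficient of u^3 in the expansion is -1/81, so p′′′(0) = 3! * (-1/81) = -2/27.

-2/27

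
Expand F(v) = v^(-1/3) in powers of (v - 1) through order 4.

35*(v - 1)^4/243 - 14*(v - 1)^3/81 + 2*(v - 1)^2/9 - (v - 1)/3 + 1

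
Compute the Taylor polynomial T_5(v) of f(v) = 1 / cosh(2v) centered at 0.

Invert the denominator's series and multiply.
f(0) = 1
f′(0) = 0
f′′(0) = -4
f′′′(0) = 0
f^(4)(0) = 80
f^(5)(0) = 0

10*v^4/3 - 2*v^2 + 1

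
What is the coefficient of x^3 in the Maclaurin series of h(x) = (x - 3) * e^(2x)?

Distribute the polynomial across the series and collect like powers.
h(0) = -3
h′(0) = -5
h′′(0) = -8
h′′′(0) = -12

-2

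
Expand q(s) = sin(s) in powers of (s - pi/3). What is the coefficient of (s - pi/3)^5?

1/240

Compute the successive derivatives at the expansion point and divide by k!.
So c_5 = q^(5)(pi/3)/5! = 1/240.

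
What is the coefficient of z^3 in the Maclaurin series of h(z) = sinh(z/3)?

[z^0] = 0;  [z^1] = 1/3;  [z^2] = 0;  [z^3] = 1/162.

1/162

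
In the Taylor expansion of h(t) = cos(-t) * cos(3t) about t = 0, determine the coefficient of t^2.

-5

Take the Cauchy product of the two expansions.
[t^0] = 1;  [t^1] = 0;  [t^2] = -5.
So c_2 = h′′(0)/2! = -5.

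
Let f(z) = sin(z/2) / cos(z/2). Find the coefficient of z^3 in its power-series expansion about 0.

1/24

Invert the denominator's series and multiply.
[z^0] = 0;  [z^1] = 1/2;  [z^2] = 0;  [z^3] = 1/24.
So c_3 = f′′′(0)/3! = 1/24.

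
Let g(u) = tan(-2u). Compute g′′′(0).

The coefficient of u^3 in the expansion is -8/3, so g′′′(0) = 3! * (-8/3) = -16.

-16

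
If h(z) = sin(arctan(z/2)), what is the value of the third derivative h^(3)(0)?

Let u equal the inner series; expand the outer function in u and truncate.
From the series, [z^3] h = -1/16; multiply by 3! = 6 to get -3/8.

-3/8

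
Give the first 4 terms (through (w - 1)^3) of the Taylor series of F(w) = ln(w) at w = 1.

(w - 1)^3/3 - (w - 1)^2/2 + (w - 1)

Compute the successive derivatives at the expansion point and divide by k!.
[(w - 1)^0] = 0;  [(w - 1)^1] = 1;  [(w - 1)^2] = -1/2;  [(w - 1)^3] = 1/3.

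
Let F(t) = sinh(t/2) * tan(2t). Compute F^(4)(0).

33

Write out both Maclaurin series and multiply, keeping only the needed powers.
From the series, [t^4] F = 11/8; multiply by 4! = 24 to get 33.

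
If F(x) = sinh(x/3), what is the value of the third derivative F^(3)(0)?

1/27

Compute the successive derivatives at the expansion point and divide by k!.
The coefficient of x^3 in the expansion is 1/162, so F′′′(0) = 3! * (1/162) = 1/27.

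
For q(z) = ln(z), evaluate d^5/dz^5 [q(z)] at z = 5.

24/3125

The coefficient of (z - 5)^5 in the expansion is 1/15625, so q^(5)(5) = 5! * (1/15625) = 24/3125.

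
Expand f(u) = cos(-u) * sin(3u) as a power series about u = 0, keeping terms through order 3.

Multiply the two series term by term and collect like powers.
[u^0] = 0;  [u^1] = 3;  [u^2] = 0;  [u^3] = -6.

-6*u^3 + 3*u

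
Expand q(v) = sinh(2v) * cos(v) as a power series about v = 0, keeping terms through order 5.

-19*v^5/60 + v^3/3 + 2*v

Multiply the two series term by term and collect like powers.
[v^0] = 0;  [v^1] = 2;  [v^2] = 0;  [v^3] = 1/3;  [v^4] = 0;  [v^5] = -19/60.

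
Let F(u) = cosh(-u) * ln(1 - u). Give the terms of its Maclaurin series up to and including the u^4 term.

Expand each factor separately, then convolve coefficients.
[u^0] = 0;  [u^1] = -1;  [u^2] = -1/2;  [u^3] = -5/6;  [u^4] = -1/2.

-u^4/2 - 5*u^3/6 - u^2/2 - u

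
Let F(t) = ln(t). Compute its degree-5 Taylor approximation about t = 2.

Use the known series and substitute for the argument.
F(2) = ln(2)
F′(2) = 1/2
F′′(2) = -1/4
F′′′(2) = 1/4
F^(4)(2) = -3/8
F^(5)(2) = 3/4

(t - 2)^5/160 - (t - 2)^4/64 + (t - 2)^3/24 - (t - 2)^2/8 + (t - 2)/2 + ln(2)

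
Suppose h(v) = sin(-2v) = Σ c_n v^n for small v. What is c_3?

4/3

Compute the successive derivatives at the expansion point and divide by k!.
h(0) = 0
h′(0) = -2
h′′(0) = 0
h′′′(0) = 8
So c_3 = h′′′(0)/3! = 4/3.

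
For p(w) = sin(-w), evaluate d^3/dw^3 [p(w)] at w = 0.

1

Compute the successive derivatives at the expansion point and divide by k!.
The coefficient of w^3 in the expansion is 1/6, so p′′′(0) = 3! * (1/6) = 1.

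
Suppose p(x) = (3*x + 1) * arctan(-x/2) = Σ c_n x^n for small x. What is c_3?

1/24

Multiply each power in the prefactor through the base expansion.
p(0) = 0
p′(0) = -1/2
p′′(0) = -3
p′′′(0) = 1/4
So c_3 = p′′′(0)/3! = 1/24.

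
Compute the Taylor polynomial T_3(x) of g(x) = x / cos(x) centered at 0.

x^3/2 + x

Invert the denominator's series and multiply.
[x^0] = 0;  [x^1] = 1;  [x^2] = 0;  [x^3] = 1/2.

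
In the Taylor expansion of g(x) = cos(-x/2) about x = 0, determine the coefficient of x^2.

-1/8

Use the known series and substitute for the argument.
g(0) = 1
g′(0) = 0
g′′(0) = -1/4
Then c_k = g^(k)(0)/k! gives each Taylor coefficient.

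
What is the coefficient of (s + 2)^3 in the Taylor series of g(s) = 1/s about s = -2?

-1/16

g(-2) = -1/2
g′(-2) = -1/4
g′′(-2) = -1/4
g′′′(-2) = -3/8
The Taylor polynomial is Σ g^(k)(-2)/k! · (s + 2)^k.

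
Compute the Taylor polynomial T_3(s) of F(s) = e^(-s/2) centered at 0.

-s^3/48 + s^2/8 - s/2 + 1

F(0) = 1
F′(0) = -1/2
F′′(0) = 1/4
F′′′(0) = -1/8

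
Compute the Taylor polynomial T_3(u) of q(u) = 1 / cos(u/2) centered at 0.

u^2/8 + 1

Invert the denominator's series and multiply.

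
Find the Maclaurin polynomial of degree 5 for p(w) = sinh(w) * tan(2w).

3*w^4 + 2*w^2

Write out both Maclaurin series and multiply, keeping only the needed powers.
p(0) = 0
p′(0) = 0
p′′(0) = 4
p′′′(0) = 0
p^(4)(0) = 72
p^(5)(0) = 0
Dividing each by k! gives the coefficients c_0, ..., c_5.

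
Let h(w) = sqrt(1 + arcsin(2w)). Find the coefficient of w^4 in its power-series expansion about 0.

-31/24

Compose series: expand the inner function first, then feed it into the outer expansion.
[w^0] = 1;  [w^1] = 1;  [w^2] = -1/2;  [w^3] = 7/6;  [w^4] = -31/24.
So c_4 = h^(4)(0)/4! = -31/24.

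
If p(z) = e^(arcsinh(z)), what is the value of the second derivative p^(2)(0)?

1

Let u equal the inner series; expand the outer function in u and truncate.
The coefficient of z^2 in the expansion is 1/2, so p′′(0) = 2! * (1/2) = 1.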